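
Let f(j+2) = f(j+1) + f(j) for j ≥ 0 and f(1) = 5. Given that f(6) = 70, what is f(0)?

6

Let f(0) = w.
f(2) = 5 + w
f(3) = 10 + w
f(4) = 15 + 2w
f(5) = 25 + 3w
f(6) = 40 + 5w
So 40 + 5w = 70, giving w = 6.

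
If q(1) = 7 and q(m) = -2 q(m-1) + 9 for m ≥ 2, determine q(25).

The fixed point is 9/(1 + 2) = 3, so q(m) - 3 = -2(q(m-1) - 3).
Hence q(m) = 4·(-2)^{m-1} + 3.
q(25) = 4·(-2)^{24} + 3 = 4·16777216 + 3 = 67108867.

67108867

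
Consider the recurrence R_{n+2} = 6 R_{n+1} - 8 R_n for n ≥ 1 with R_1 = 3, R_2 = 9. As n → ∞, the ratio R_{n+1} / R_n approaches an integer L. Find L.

4

The characteristic equation is r^2 - 6r + 8 = 0, which factors as (r - 4)(r - 2) = 0.
So the roots are 4 and 2. Since |4| > |2| and the coefficient of 4^n is non-zero, the ratio tends to 4.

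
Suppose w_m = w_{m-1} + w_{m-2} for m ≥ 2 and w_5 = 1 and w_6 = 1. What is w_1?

Rearranging, w_{m-2} = w_m - w_{m-1}.
w_4 = 1 - 1 = 0
w_3 = 1 - 0 = 1
w_2 = 0 - 1 = -1
w_1 = 1 - (-1) = 2

2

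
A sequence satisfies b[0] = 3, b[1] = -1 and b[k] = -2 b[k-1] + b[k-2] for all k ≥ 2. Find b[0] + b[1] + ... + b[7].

-264

b[2] = -2*(-1) + 3 = 5
b[3] = -2*5 + (-1) = -11
b[4] = -2*(-11) + 5 = 27
b[5] = -2*27 + (-11) = -65
b[6] = -2*(-65) + 27 = 157
b[7] = -2*157 + (-65) = -379
Sum = 3 + (-1) + 5 + (-11) + 27 + (-65) + 157 + (-379) = -264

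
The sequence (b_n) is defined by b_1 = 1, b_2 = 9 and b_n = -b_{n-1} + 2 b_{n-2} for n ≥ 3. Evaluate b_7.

b_3 = -9 + 2*1 = -7
b_4 = -(-7) + 2*9 = 25
b_5 = -25 + 2*(-7) = -39
b_6 = -(-39) + 2*25 = 89
b_7 = -89 + 2*(-39) = -167

-167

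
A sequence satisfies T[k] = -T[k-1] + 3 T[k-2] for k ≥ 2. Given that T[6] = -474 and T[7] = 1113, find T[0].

-2

Rearranging, T[k-2] = (T[k] + T[k-1]) / 3.
T[5] = (1113 + (-474)) / 3 = 639/3 = 213
T[4] = (-474 + 213) / 3 = -261/3 = -87
T[3] = (213 + (-87)) / 3 = 126/3 = 42
T[2] = (-87 + 42) / 3 = -45/3 = -15
T[1] = (42 + (-15)) / 3 = 27/3 = 9
T[0] = (-15 + 9) / 3 = -6/3 = -2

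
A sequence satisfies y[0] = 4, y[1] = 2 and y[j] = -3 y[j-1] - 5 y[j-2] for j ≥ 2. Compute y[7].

-1582

y[2] = -3·2 - 5·4 = -26
y[3] = -3·(-26) - 5·2 = 68
y[4] = -3·68 - 5·(-26) = -74
y[5] = -3·(-74) - 5·68 = -118
y[6] = -3·(-118) - 5·(-74) = 724
y[7] = -3·724 - 5·(-118) = -1582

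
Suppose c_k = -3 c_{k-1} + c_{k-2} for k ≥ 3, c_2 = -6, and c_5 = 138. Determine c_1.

-6

Let c_1 = y.
c_3 = 18 + y
c_4 = -60 - 3y
c_5 = 198 + 10y
So 198 + 10y = 138, giving y = -6.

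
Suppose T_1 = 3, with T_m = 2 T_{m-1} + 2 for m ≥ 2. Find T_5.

T_2 = 2·3 + 2 = 8
T_3 = 2·8 + 2 = 18
T_4 = 2·18 + 2 = 38
T_5 = 2·38 + 2 = 78

78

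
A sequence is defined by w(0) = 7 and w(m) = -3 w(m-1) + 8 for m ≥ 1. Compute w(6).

w(1) = -3*7 + 8 = -13
w(2) = -3*(-13) + 8 = 47
w(3) = -3*47 + 8 = -133
w(4) = -3*(-133) + 8 = 407
w(5) = -3*407 + 8 = -1213
w(6) = -3*(-1213) + 8 = 3647

3647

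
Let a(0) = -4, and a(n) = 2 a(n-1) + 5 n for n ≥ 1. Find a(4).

a(1) = 2*(-4) + 5 = -3
a(2) = 2*(-3) + 10 = 4
a(3) = 2*4 + 15 = 23
a(4) = 2*23 + 20 = 66

66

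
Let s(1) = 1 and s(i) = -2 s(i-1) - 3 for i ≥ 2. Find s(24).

-16777217

The fixed point is -3/(1 + 2) = -1, so s(i) + 1 = -2(s(i-1) + 1).
Hence s(i) = 2·(-2)^{i-1} - 1.
s(24) = 2·(-2)^{23} - 1 = 2·-8388608 - 1 = -16777217.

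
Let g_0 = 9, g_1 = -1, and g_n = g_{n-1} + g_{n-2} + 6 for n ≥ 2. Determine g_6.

109

g_2 = (-1) + 9 + 6 = 14
g_3 = 14 + (-1) + 6 = 19
g_4 = 19 + 14 + 6 = 39
g_5 = 39 + 19 + 6 = 64
g_6 = 64 + 39 + 6 = 109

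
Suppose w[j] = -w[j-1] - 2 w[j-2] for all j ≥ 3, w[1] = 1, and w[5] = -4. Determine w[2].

Let w[2] = v.
w[3] = -2 - v
w[4] = 2 - v
w[5] = 2 + 3v
So 2 + 3v = -4, giving v = -2.

-2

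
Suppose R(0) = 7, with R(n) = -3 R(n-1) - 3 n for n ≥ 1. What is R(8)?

49611

R(1) = -3·7 - 3 = -24
R(2) = -3·(-24) - 6 = 66
R(3) = -3·66 - 9 = -207
R(4) = -3·(-207) - 12 = 609
R(5) = -3·609 - 15 = -1842
R(6) = -3·(-1842) - 18 = 5508
R(7) = -3·5508 - 21 = -16545
R(8) = -3·(-16545) - 24 = 49611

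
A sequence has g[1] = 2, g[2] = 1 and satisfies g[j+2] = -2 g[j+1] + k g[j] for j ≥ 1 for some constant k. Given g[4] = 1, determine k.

g[3] = -2 + 2k
g[4] = 4 - 3k
So 4 - 3k = 1, giving k = 1.

1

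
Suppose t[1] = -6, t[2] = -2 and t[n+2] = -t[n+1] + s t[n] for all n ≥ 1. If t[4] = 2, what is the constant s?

t[3] = 2 - 6s
t[4] = -2 + 4s
So -2 + 4s = 2, giving s = 1.

1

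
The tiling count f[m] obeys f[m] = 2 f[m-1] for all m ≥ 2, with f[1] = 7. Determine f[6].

f[2] = 2*7 = 14
f[3] = 2*14 = 28
f[4] = 2*28 = 56
f[5] = 2*56 = 112
f[6] = 2*112 = 224

224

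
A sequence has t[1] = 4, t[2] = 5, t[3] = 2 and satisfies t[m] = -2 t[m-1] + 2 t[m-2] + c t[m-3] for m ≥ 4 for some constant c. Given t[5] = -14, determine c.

2

t[4] = 6 + 4c
t[5] = -8 - 3c
So -8 - 3c = -14, giving c = 2.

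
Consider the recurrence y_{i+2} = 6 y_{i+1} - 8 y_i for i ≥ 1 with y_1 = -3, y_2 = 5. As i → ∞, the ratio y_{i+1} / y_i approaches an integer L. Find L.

4

The characteristic equation is r^2 - 6r + 8 = 0, which factors as (r - 4)(r - 2) = 0.
So the roots are 4 and 2. Since |4| > |2| and the coefficient of 4^i is non-zero, the ratio tends to 4.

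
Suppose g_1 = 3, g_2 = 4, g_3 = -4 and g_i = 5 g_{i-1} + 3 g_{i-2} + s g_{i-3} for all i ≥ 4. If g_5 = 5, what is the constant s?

g_4 = -8 + 3s
g_5 = -52 + 19s
So -52 + 19s = 5, giving s = 3.

3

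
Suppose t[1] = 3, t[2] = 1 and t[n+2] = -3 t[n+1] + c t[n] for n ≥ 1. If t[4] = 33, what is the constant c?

t[3] = -3 + 3c
t[4] = 9 - 8c
So 9 - 8c = 33, giving c = -3.

-3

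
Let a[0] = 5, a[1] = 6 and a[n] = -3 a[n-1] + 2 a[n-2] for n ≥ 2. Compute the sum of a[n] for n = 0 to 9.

a[2] = -3*6 + 2*5 = -8
a[3] = -3*(-8) + 2*6 = 36
a[4] = -3*36 + 2*(-8) = -124
a[5] = -3*(-124) + 2*36 = 444
a[6] = -3*444 + 2*(-124) = -1580
a[7] = -3*(-1580) + 2*444 = 5628
a[8] = -3*5628 + 2*(-1580) = -20044
a[9] = -3*(-20044) + 2*5628 = 71388
Sum = 5 + 6 + (-8) + 36 + (-124) + 444 + (-1580) + 5628 + (-20044) + 71388 = 55751

55751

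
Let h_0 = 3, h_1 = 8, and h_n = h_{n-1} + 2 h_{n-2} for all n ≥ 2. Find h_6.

h_2 = 8 + 2·3 = 14
h_3 = 14 + 2·8 = 30
h_4 = 30 + 2·14 = 58
h_5 = 58 + 2·30 = 118
h_6 = 118 + 2·58 = 234

234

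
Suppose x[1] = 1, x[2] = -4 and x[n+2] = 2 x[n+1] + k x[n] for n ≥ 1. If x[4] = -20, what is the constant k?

2

x[3] = -8 + k
x[4] = -16 - 2k
So -16 - 2k = -20, giving k = 2.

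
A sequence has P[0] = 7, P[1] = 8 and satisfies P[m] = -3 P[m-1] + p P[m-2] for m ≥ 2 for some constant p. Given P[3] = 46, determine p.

P[2] = -24 + 7p
P[3] = 72 - 13p
So 72 - 13p = 46, giving p = 2.

2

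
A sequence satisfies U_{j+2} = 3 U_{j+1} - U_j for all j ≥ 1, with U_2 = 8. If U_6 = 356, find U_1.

4

Let U_1 = z.
U_3 = 24 - z
U_4 = 64 - 3z
U_5 = 168 - 8z
U_6 = 440 - 21z
So 440 - 21z = 356, giving z = 4.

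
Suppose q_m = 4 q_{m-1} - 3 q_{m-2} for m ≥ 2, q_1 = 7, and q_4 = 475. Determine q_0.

Let q_0 = y.
q_2 = 28 - 3y
q_3 = 91 - 12y
q_4 = 280 - 39y
So 280 - 39y = 475, giving y = -5.

-5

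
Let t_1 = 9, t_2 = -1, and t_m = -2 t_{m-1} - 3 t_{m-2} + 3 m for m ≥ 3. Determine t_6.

-61

t_3 = -2(-1) - 3(9) + 9 = -16
t_4 = -2(-16) - 3(-1) + 12 = 47
t_5 = -2(47) - 3(-16) + 15 = -31
t_6 = -2(-31) - 3(47) + 18 = -61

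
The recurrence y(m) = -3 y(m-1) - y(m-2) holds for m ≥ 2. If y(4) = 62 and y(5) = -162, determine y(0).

Rearranging, y(m-2) = -(y(m) + 3 y(m-1)).
y(3) = -(-162 + 3·62) = -24
y(2) = -(62 + 3·(-24)) = 10
y(1) = -(-24 + 3·10) = -6
y(0) = -(10 + 3·(-6)) = 8

8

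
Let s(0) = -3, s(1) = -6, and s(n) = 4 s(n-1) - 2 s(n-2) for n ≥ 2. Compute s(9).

s(2) = 4·(-6) - 2·(-3) = -18
s(3) = 4·(-18) - 2·(-6) = -60
s(4) = 4·(-60) - 2·(-18) = -204
s(5) = 4·(-204) - 2·(-60) = -696
s(6) = 4·(-696) - 2·(-204) = -2376
s(7) = 4·(-2376) - 2·(-696) = -8112
s(8) = 4·(-8112) - 2·(-2376) = -27696
s(9) = 4·(-27696) - 2·(-8112) = -94560

-94560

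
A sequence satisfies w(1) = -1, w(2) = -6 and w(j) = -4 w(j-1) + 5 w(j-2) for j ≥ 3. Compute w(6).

w(3) = -4(-6) + 5(-1) = 19
w(4) = -4(19) + 5(-6) = -106
w(5) = -4(-106) + 5(19) = 519
w(6) = -4(519) + 5(-106) = -2606

-2606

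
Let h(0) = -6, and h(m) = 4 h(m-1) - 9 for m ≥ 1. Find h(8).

-589821

h(1) = 4*(-6) - 9 = -33
h(2) = 4*(-33) - 9 = -141
h(3) = 4*(-141) - 9 = -573
h(4) = 4*(-573) - 9 = -2301
h(5) = 4*(-2301) - 9 = -9213
h(6) = 4*(-9213) - 9 = -36861
h(7) = 4*(-36861) - 9 = -147453
h(8) = 4*(-147453) - 9 = -589821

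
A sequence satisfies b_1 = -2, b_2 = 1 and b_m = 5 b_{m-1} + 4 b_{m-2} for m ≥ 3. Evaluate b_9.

-70307

b_3 = 5*1 + 4*(-2) = -3
b_4 = 5*(-3) + 4*1 = -11
b_5 = 5*(-11) + 4*(-3) = -67
b_6 = 5*(-67) + 4*(-11) = -379
b_7 = 5*(-379) + 4*(-67) = -2163
b_8 = 5*(-2163) + 4*(-379) = -12331
b_9 = 5*(-12331) + 4*(-2163) = -70307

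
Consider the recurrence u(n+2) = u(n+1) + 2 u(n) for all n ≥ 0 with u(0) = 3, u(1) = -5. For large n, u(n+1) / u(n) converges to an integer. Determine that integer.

The characteristic equation is r^2 - r - 2 = 0, which factors as (r - 2)(r + 1) = 0.
So the roots are 2 and -1. Since |2| > |-1| and the coefficient of 2^n is non-zero, the ratio tends to 2.

2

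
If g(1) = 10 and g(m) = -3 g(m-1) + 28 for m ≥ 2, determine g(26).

-2541865828322

The fixed point is 28/(1 + 3) = 7, so g(m) - 7 = -3(g(m-1) - 7).
Hence g(m) = 3·(-3)^{m-1} + 7.
g(26) = 3·(-3)^{25} + 7 = 3·-847288609443 + 7 = -2541865828322.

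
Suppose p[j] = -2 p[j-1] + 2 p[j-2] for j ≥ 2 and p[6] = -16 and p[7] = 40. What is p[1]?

Rearranging, p[j-2] = (p[j] + 2 p[j-1]) / 2.
p[5] = (40 + 2·(-16)) / 2 = 8/2 = 4
p[4] = (-16 + 2·4) / 2 = -8/2 = -4
p[3] = (4 + 2·(-4)) / 2 = -4/2 = -2
p[2] = (-4 + 2·(-2)) / 2 = -8/2 = -4
p[1] = (-2 + 2·(-4)) / 2 = -10/2 = -5

-5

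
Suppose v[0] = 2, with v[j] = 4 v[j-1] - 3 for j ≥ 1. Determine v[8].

65537

v[1] = 4(2) - 3 = 5
v[2] = 4(5) - 3 = 17
v[3] = 4(17) - 3 = 65
v[4] = 4(65) - 3 = 257
v[5] = 4(257) - 3 = 1025
v[6] = 4(1025) - 3 = 4097
v[7] = 4(4097) - 3 = 16385
v[8] = 4(16385) - 3 = 65537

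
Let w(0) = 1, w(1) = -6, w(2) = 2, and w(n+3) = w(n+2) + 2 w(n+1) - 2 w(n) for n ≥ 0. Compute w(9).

w(3) = 2 + 2*(-6) - 2*1 = -12
w(4) = (-12) + 2*2 - 2*(-6) = 4
w(5) = 4 + 2*(-12) - 2*2 = -24
w(6) = (-24) + 2*4 - 2*(-12) = 8
w(7) = 8 + 2*(-24) - 2*4 = -48
w(8) = (-48) + 2*8 - 2*(-24) = 16
w(9) = 16 + 2*(-48) - 2*8 = -96

-96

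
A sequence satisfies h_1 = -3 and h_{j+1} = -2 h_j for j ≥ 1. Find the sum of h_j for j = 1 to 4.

15

h_2 = -2(-3) = 6
h_3 = -2(6) = -12
h_4 = -2(-12) = 24
Sum = (-3) + 6 + (-12) + 24 = 15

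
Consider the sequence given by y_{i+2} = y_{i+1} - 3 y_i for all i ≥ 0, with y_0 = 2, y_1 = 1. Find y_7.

-83

y_2 = 1 - 3·2 = -5
y_3 = (-5) - 3·1 = -8
y_4 = (-8) - 3·(-5) = 7
y_5 = 7 - 3·(-8) = 31
y_6 = 31 - 3·7 = 10
y_7 = 10 - 3·31 = -83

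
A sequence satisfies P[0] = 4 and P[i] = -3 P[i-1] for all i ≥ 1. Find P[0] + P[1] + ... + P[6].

P[1] = -3·4 = -12
P[2] = -3·(-12) = 36
P[3] = -3·36 = -108
P[4] = -3·(-108) = 324
P[5] = -3·324 = -972
P[6] = -3·(-972) = 2916
Sum = 4 + (-12) + 36 + (-108) + 324 + (-972) + 2916 = 2188

2188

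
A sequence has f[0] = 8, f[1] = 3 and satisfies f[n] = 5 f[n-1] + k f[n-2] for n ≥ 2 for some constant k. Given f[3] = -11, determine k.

f[2] = 15 + 8k
f[3] = 75 + 43k
So 75 + 43k = -11, giving k = -2.

-2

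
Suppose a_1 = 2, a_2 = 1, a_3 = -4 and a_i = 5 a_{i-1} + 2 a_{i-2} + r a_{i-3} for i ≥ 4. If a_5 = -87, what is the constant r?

a_4 = -18 + 2r
a_5 = -98 + 11r
So -98 + 11r = -87, giving r = 1.

1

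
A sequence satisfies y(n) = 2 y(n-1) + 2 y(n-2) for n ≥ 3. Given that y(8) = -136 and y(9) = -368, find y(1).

9

Rearranging, y(n-2) = (y(n) - 2 y(n-1)) / 2.
y(7) = (-368 - 2(-136)) / 2 = -96/2 = -48
y(6) = (-136 - 2(-48)) / 2 = -40/2 = -20
y(5) = (-48 - 2(-20)) / 2 = -8/2 = -4
y(4) = (-20 - 2(-4)) / 2 = -12/2 = -6
y(3) = (-4 - 2(-6)) / 2 = 8/2 = 4
y(2) = (-6 - 2(4)) / 2 = -14/2 = -7
y(1) = (4 - 2(-7)) / 2 = 18/2 = 9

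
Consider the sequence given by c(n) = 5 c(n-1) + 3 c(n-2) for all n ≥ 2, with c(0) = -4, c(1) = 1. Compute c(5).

c(2) = 5(1) + 3(-4) = -7
c(3) = 5(-7) + 3(1) = -32
c(4) = 5(-32) + 3(-7) = -181
c(5) = 5(-181) + 3(-32) = -1001

-1001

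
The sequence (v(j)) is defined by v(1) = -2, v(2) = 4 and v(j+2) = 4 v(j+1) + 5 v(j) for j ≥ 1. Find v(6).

1044

v(3) = 4·4 + 5·(-2) = 6
v(4) = 4·6 + 5·4 = 44
v(5) = 4·44 + 5·6 = 206
v(6) = 4·206 + 5·44 = 1044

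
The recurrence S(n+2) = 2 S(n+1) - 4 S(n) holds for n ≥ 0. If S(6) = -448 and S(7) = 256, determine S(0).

Rearranging, S(n-2) = (S(n) - 2 S(n-1)) / -4.
S(5) = (256 - 2·(-448)) / -4 = 1152/-4 = -288
S(4) = (-448 - 2·(-288)) / -4 = 128/-4 = -32
S(3) = (-288 - 2·(-32)) / -4 = -224/-4 = 56
S(2) = (-32 - 2·56) / -4 = -144/-4 = 36
S(1) = (56 - 2·36) / -4 = -16/-4 = 4
S(0) = (36 - 2·4) / -4 = 28/-4 = -7

-7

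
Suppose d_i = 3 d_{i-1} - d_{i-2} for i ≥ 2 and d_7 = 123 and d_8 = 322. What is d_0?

7

Rearranging, d_{i-2} = -(d_i - 3 d_{i-1}).
d_6 = -(322 - 3*123) = 47
d_5 = -(123 - 3*47) = 18
d_4 = -(47 - 3*18) = 7
d_3 = -(18 - 3*7) = 3
d_2 = -(7 - 3*3) = 2
d_1 = -(3 - 3*2) = 3
d_0 = -(2 - 3*3) = 7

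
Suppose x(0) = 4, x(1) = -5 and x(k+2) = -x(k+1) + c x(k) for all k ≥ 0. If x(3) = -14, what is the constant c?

1

x(2) = 5 + 4c
x(3) = -5 - 9c
So -5 - 9c = -14, giving c = 1.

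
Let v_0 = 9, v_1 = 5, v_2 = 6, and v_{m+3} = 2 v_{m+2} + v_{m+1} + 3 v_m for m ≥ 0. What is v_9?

16730

v_3 = 2·6 + 5 + 3·9 = 44
v_4 = 2·44 + 6 + 3·5 = 109
v_5 = 2·109 + 44 + 3·6 = 280
v_6 = 2·280 + 109 + 3·44 = 801
v_7 = 2·801 + 280 + 3·109 = 2209
v_8 = 2·2209 + 801 + 3·280 = 6059
v_9 = 2·6059 + 2209 + 3·801 = 16730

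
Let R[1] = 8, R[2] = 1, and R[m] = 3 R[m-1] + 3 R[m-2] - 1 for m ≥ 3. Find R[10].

R[3] = 3(1) + 3(8) - 1 = 26
R[4] = 3(26) + 3(1) - 1 = 80
R[5] = 3(80) + 3(26) - 1 = 317
R[6] = 3(317) + 3(80) - 1 = 1190
R[7] = 3(1190) + 3(317) - 1 = 4520
R[8] = 3(4520) + 3(1190) - 1 = 17129
R[9] = 3(17129) + 3(4520) - 1 = 64946
R[10] = 3(64946) + 3(17129) - 1 = 246224

246224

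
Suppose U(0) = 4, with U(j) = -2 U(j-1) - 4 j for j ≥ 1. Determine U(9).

U(1) = -2*4 - 4 = -12
U(2) = -2*(-12) - 8 = 16
U(3) = -2*16 - 12 = -44
U(4) = -2*(-44) - 16 = 72
U(5) = -2*72 - 20 = -164
U(6) = -2*(-164) - 24 = 304
U(7) = -2*304 - 28 = -636
U(8) = -2*(-636) - 32 = 1240
U(9) = -2*1240 - 36 = -2516

-2516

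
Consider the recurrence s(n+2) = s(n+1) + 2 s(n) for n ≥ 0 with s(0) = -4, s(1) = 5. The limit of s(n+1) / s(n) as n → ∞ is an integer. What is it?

2

The characteristic equation is r^2 - r - 2 = 0, which factors as (r - 2)(r + 1) = 0.
So the roots are 2 and -1. Since |2| > |-1| and the coefficient of 2^n is non-zero, the ratio tends to 2.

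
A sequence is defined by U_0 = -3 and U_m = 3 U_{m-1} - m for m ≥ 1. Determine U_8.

U_1 = 3(-3) - 1 = -10
U_2 = 3(-10) - 2 = -32
U_3 = 3(-32) - 3 = -99
U_4 = 3(-99) - 4 = -301
U_5 = 3(-301) - 5 = -908
U_6 = 3(-908) - 6 = -2730
U_7 = 3(-2730) - 7 = -8197
U_8 = 3(-8197) - 8 = -24599

-24599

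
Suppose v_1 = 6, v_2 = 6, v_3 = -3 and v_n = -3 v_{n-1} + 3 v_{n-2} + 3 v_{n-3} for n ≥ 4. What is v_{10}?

82782

v_4 = -3·(-3) + 3·6 + 3·6 = 45
v_5 = -3·45 + 3·(-3) + 3·6 = -126
v_6 = -3·(-126) + 3·45 + 3·(-3) = 504
v_7 = -3·504 + 3·(-126) + 3·45 = -1755
v_8 = -3·(-1755) + 3·504 + 3·(-126) = 6399
v_9 = -3·6399 + 3·(-1755) + 3·504 = -22950
v_{10} = -3·(-22950) + 3·6399 + 3·(-1755) = 82782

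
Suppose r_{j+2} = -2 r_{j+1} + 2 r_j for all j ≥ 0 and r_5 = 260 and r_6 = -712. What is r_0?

Rearranging, r_{j-2} = (r_j + 2 r_{j-1}) / 2.
r_4 = (-712 + 2*260) / 2 = -192/2 = -96
r_3 = (260 + 2*(-96)) / 2 = 68/2 = 34
r_2 = (-96 + 2*34) / 2 = -28/2 = -14
r_1 = (34 + 2*(-14)) / 2 = 6/2 = 3
r_0 = (-14 + 2*3) / 2 = -8/2 = -4

-4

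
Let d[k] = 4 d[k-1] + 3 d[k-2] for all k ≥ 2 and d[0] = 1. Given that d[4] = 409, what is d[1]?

4

Let d[1] = w.
d[2] = 3 + 4w
d[3] = 12 + 19w
d[4] = 57 + 88w
So 57 + 88w = 409, giving w = 4.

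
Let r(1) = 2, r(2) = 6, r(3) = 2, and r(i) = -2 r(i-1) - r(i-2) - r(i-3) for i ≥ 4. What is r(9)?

130

r(4) = -2*2 - 6 - 2 = -12
r(5) = -2*(-12) - 2 - 6 = 16
r(6) = -2*16 - (-12) - 2 = -22
r(7) = -2*(-22) - 16 - (-12) = 40
r(8) = -2*40 - (-22) - 16 = -74
r(9) = -2*(-74) - 40 - (-22) = 130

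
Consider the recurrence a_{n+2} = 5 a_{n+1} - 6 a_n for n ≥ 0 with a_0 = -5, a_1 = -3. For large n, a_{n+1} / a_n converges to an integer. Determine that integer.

3

The characteristic equation is r^2 - 5r + 6 = 0, which factors as (r - 3)(r - 2) = 0.
So the roots are 3 and 2. Since |3| > |2| and the coefficient of 3^n is non-zero, the ratio tends to 3.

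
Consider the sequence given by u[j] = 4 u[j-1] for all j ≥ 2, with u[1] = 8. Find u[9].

524288

u[2] = 4·8 = 32
u[3] = 4·32 = 128
u[4] = 4·128 = 512
u[5] = 4·512 = 2048
u[6] = 4·2048 = 8192
u[7] = 4·8192 = 32768
u[8] = 4·32768 = 131072
u[9] = 4·131072 = 524288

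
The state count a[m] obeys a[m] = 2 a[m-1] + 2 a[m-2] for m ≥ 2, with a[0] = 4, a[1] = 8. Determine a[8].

9792

a[2] = 2*8 + 2*4 = 24
a[3] = 2*24 + 2*8 = 64
a[4] = 2*64 + 2*24 = 176
a[5] = 2*176 + 2*64 = 480
a[6] = 2*480 + 2*176 = 1312
a[7] = 2*1312 + 2*480 = 3584
a[8] = 2*3584 + 2*1312 = 9792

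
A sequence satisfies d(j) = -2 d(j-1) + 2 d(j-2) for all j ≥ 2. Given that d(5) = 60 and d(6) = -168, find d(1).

-3

Rearranging, d(j-2) = (d(j) + 2 d(j-1)) / 2.
d(4) = (-168 + 2*60) / 2 = -48/2 = -24
d(3) = (60 + 2*(-24)) / 2 = 12/2 = 6
d(2) = (-24 + 2*6) / 2 = -12/2 = -6
d(1) = (6 + 2*(-6)) / 2 = -6/2 = -3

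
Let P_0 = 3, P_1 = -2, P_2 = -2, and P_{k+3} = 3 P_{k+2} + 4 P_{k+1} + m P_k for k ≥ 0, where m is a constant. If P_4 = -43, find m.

P_3 = -14 + 3m
P_4 = -50 + 7m
So -50 + 7m = -43, giving m = 1.

1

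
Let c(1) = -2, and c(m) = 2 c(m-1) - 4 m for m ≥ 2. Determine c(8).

-1752

c(2) = 2*(-2) - 8 = -12
c(3) = 2*(-12) - 12 = -36
c(4) = 2*(-36) - 16 = -88
c(5) = 2*(-88) - 20 = -196
c(6) = 2*(-196) - 24 = -416
c(7) = 2*(-416) - 28 = -860
c(8) = 2*(-860) - 32 = -1752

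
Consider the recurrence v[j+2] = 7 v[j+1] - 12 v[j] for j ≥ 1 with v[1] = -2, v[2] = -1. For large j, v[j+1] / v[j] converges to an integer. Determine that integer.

4

The characteristic equation is r^2 - 7r + 12 = 0, which factors as (r - 4)(r - 3) = 0.
So the roots are 4 and 3. Since |4| > |3| and the coefficient of 4^j is non-zero, the ratio tends to 4.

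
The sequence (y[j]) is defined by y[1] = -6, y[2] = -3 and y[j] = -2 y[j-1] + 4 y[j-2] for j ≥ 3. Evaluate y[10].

38400

y[3] = -2(-3) + 4(-6) = -18
y[4] = -2(-18) + 4(-3) = 24
y[5] = -2(24) + 4(-18) = -120
y[6] = -2(-120) + 4(24) = 336
y[7] = -2(336) + 4(-120) = -1152
y[8] = -2(-1152) + 4(336) = 3648
y[9] = -2(3648) + 4(-1152) = -11904
y[10] = -2(-11904) + 4(3648) = 38400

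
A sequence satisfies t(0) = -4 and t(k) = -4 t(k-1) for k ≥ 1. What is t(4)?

t(1) = -4*(-4) = 16
t(2) = -4*16 = -64
t(3) = -4*(-64) = 256
t(4) = -4*256 = -1024

-1024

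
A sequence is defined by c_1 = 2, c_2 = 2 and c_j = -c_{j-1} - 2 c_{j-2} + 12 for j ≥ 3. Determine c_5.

c_3 = -2 - 2·2 + 12 = 6
c_4 = -6 - 2·2 + 12 = 2
c_5 = -2 - 2·6 + 12 = -2

-2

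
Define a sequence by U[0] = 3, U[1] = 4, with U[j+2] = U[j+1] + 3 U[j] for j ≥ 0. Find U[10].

U[2] = 4 + 3*3 = 13
U[3] = 13 + 3*4 = 25
U[4] = 25 + 3*13 = 64
U[5] = 64 + 3*25 = 139
U[6] = 139 + 3*64 = 331
U[7] = 331 + 3*139 = 748
U[8] = 748 + 3*331 = 1741
U[9] = 1741 + 3*748 = 3985
U[10] = 3985 + 3*1741 = 9208

9208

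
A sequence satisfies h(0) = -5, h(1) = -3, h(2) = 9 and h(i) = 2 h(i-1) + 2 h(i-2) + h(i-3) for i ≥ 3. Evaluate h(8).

1825

h(3) = 2·9 + 2·(-3) + (-5) = 7
h(4) = 2·7 + 2·9 + (-3) = 29
h(5) = 2·29 + 2·7 + 9 = 81
h(6) = 2·81 + 2·29 + 7 = 227
h(7) = 2·227 + 2·81 + 29 = 645
h(8) = 2·645 + 2·227 + 81 = 1825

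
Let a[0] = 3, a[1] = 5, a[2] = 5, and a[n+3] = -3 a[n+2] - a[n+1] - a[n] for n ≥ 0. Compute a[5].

-159

a[3] = -3*5 - 5 - 3 = -23
a[4] = -3*(-23) - 5 - 5 = 59
a[5] = -3*59 - (-23) - 5 = -159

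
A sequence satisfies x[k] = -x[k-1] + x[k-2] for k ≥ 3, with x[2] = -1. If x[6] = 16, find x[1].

-7

Let x[1] = w.
x[3] = 1 + w
x[4] = -2 - w
x[5] = 3 + 2w
x[6] = -5 - 3w
So -5 - 3w = 16, giving w = -7.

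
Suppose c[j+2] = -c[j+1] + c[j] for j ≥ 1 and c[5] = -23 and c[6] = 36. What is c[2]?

Rearranging, c[j-2] = c[j] + c[j-1].
c[4] = 36 + (-23) = 13
c[3] = -23 + 13 = -10
c[2] = 13 + (-10) = 3

3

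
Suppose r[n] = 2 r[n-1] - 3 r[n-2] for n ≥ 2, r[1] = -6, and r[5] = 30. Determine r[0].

Let r[0] = v.
r[2] = -12 - 3v
r[3] = -6 - 6v
r[4] = 24 - 3v
r[5] = 66 + 12v
So 66 + 12v = 30, giving v = -3.

-3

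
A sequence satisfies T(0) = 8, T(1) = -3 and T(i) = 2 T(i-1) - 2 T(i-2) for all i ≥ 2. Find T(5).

12

T(2) = 2*(-3) - 2*8 = -22
T(3) = 2*(-22) - 2*(-3) = -38
T(4) = 2*(-38) - 2*(-22) = -32
T(5) = 2*(-32) - 2*(-38) = 12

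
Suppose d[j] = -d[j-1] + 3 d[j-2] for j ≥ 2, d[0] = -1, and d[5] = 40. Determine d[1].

1

Let d[1] = w.
d[2] = -3 - w
d[3] = 3 + 4w
d[4] = -12 - 7w
d[5] = 21 + 19w
So 21 + 19w = 40, giving w = 1.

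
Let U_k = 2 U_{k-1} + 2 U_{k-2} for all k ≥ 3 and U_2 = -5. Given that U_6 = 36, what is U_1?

Let U_1 = x.
U_3 = -10 + 2x
U_4 = -30 + 4x
U_5 = -80 + 12x
U_6 = -220 + 32x
So -220 + 32x = 36, giving x = 8.

8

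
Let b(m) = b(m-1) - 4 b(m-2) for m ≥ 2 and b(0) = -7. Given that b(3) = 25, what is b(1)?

1

Let b(1) = z.
b(2) = 28 + z
b(3) = 28 - 3z
So 28 - 3z = 25, giving z = 1.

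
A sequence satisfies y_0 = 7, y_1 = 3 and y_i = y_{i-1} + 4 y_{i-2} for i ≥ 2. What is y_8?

6391

y_2 = 3 + 4*7 = 31
y_3 = 31 + 4*3 = 43
y_4 = 43 + 4*31 = 167
y_5 = 167 + 4*43 = 339
y_6 = 339 + 4*167 = 1007
y_7 = 1007 + 4*339 = 2363
y_8 = 2363 + 4*1007 = 6391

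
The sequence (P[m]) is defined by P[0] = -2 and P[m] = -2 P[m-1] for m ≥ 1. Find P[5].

64

P[1] = -2*(-2) = 4
P[2] = -2*4 = -8
P[3] = -2*(-8) = 16
P[4] = -2*16 = -32
P[5] = -2*(-32) = 64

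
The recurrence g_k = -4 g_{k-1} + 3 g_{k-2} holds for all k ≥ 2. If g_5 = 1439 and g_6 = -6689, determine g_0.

Rearranging, g_{k-2} = (g_k + 4 g_{k-1}) / 3.
g_4 = (-6689 + 4(1439)) / 3 = -933/3 = -311
g_3 = (1439 + 4(-311)) / 3 = 195/3 = 65
g_2 = (-311 + 4(65)) / 3 = -51/3 = -17
g_1 = (65 + 4(-17)) / 3 = -3/3 = -1
g_0 = (-17 + 4(-1)) / 3 = -21/3 = -7

-7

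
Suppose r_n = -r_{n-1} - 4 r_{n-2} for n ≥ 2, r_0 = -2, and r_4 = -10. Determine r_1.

2

Let r_1 = v.
r_2 = 8 - v
r_3 = -8 - 3v
r_4 = -24 + 7v
So -24 + 7v = -10, giving v = 2.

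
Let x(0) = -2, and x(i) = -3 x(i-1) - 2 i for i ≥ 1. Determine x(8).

-10666

x(1) = -3*(-2) - 2 = 4
x(2) = -3*4 - 4 = -16
x(3) = -3*(-16) - 6 = 42
x(4) = -3*42 - 8 = -134
x(5) = -3*(-134) - 10 = 392
x(6) = -3*392 - 12 = -1188
x(7) = -3*(-1188) - 14 = 3550
x(8) = -3*3550 - 16 = -10666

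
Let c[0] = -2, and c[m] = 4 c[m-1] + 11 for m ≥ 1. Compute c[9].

c[1] = 4*(-2) + 11 = 3
c[2] = 4*3 + 11 = 23
c[3] = 4*23 + 11 = 103
c[4] = 4*103 + 11 = 423
c[5] = 4*423 + 11 = 1703
c[6] = 4*1703 + 11 = 6823
c[7] = 4*6823 + 11 = 27303
c[8] = 4*27303 + 11 = 109223
c[9] = 4*109223 + 11 = 436903

436903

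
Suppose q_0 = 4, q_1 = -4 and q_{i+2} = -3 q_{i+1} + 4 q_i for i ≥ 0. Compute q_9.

q_2 = -3(-4) + 4(4) = 28
q_3 = -3(28) + 4(-4) = -100
q_4 = -3(-100) + 4(28) = 412
q_5 = -3(412) + 4(-100) = -1636
q_6 = -3(-1636) + 4(412) = 6556
q_7 = -3(6556) + 4(-1636) = -26212
q_8 = -3(-26212) + 4(6556) = 104860
q_9 = -3(104860) + 4(-26212) = -419428

-419428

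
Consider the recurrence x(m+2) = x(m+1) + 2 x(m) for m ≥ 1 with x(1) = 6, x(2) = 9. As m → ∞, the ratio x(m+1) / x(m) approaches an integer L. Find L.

2

The characteristic equation is r^2 - r - 2 = 0, which factors as (r - 2)(r + 1) = 0.
So the roots are 2 and -1. Since |2| > |-1| and the coefficient of 2^m is non-zero, the ratio tends to 2.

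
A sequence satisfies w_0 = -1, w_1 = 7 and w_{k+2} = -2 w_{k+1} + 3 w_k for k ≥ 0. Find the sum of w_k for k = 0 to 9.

w_2 = -2·7 + 3·(-1) = -17
w_3 = -2·(-17) + 3·7 = 55
w_4 = -2·55 + 3·(-17) = -161
w_5 = -2·(-161) + 3·55 = 487
w_6 = -2·487 + 3·(-161) = -1457
w_7 = -2·(-1457) + 3·487 = 4375
w_8 = -2·4375 + 3·(-1457) = -13121
w_9 = -2·(-13121) + 3·4375 = 39367
Sum = (-1) + 7 + (-17) + 55 + (-161) + 487 + (-1457) + 4375 + (-13121) + 39367 = 29534

29534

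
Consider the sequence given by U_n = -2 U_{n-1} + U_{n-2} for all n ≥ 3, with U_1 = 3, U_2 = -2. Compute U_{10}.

U_3 = -2(-2) + 3 = 7
U_4 = -2(7) + (-2) = -16
U_5 = -2(-16) + 7 = 39
U_6 = -2(39) + (-16) = -94
U_7 = -2(-94) + 39 = 227
U_8 = -2(227) + (-94) = -548
U_9 = -2(-548) + 227 = 1323
U_{10} = -2(1323) + (-548) = -3194

-3194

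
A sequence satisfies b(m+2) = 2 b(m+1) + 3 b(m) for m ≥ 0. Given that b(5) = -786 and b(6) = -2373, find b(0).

Rearranging, b(m-2) = (b(m) - 2 b(m-1)) / 3.
b(4) = (-2373 - 2·(-786)) / 3 = -801/3 = -267
b(3) = (-786 - 2·(-267)) / 3 = -252/3 = -84
b(2) = (-267 - 2·(-84)) / 3 = -99/3 = -33
b(1) = (-84 - 2·(-33)) / 3 = -18/3 = -6
b(0) = (-33 - 2·(-6)) / 3 = -21/3 = -7

-7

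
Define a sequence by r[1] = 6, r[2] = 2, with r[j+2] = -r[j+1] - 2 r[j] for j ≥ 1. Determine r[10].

r[3] = -2 - 2(6) = -14
r[4] = -(-14) - 2(2) = 10
r[5] = -10 - 2(-14) = 18
r[6] = -18 - 2(10) = -38
r[7] = -(-38) - 2(18) = 2
r[8] = -2 - 2(-38) = 74
r[9] = -74 - 2(2) = -78
r[10] = -(-78) - 2(74) = -70

-70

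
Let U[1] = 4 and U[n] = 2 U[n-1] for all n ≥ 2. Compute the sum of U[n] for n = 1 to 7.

508

U[2] = 2*4 = 8
U[3] = 2*8 = 16
U[4] = 2*16 = 32
U[5] = 2*32 = 64
U[6] = 2*64 = 128
U[7] = 2*128 = 256
Sum = 4 + 8 + 16 + 32 + 64 + 128 + 256 = 508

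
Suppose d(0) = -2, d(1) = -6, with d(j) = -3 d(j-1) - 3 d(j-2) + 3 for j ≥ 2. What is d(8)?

-717

d(2) = -3*(-6) - 3*(-2) + 3 = 27
d(3) = -3*27 - 3*(-6) + 3 = -60
d(4) = -3*(-60) - 3*27 + 3 = 102
d(5) = -3*102 - 3*(-60) + 3 = -123
d(6) = -3*(-123) - 3*102 + 3 = 66
d(7) = -3*66 - 3*(-123) + 3 = 174
d(8) = -3*174 - 3*66 + 3 = -717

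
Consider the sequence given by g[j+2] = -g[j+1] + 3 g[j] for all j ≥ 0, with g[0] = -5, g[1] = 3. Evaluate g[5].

162

g[2] = -3 + 3*(-5) = -18
g[3] = -(-18) + 3*3 = 27
g[4] = -27 + 3*(-18) = -81
g[5] = -(-81) + 3*27 = 162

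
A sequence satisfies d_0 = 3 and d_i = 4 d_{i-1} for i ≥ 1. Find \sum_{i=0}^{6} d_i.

16383

d_1 = 4·3 = 12
d_2 = 4·12 = 48
d_3 = 4·48 = 192
d_4 = 4·192 = 768
d_5 = 4·768 = 3072
d_6 = 4·3072 = 12288
Sum = 3 + 12 + 48 + 192 + 768 + 3072 + 12288 = 16383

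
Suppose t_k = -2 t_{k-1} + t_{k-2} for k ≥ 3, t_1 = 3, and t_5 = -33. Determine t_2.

4

Let t_2 = v.
t_3 = 3 - 2v
t_4 = -6 + 5v
t_5 = 15 - 12v
So 15 - 12v = -33, giving v = 4.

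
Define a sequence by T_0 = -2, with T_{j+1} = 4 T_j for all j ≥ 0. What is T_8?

T_1 = 4·(-2) = -8
T_2 = 4·(-8) = -32
T_3 = 4·(-32) = -128
T_4 = 4·(-128) = -512
T_5 = 4·(-512) = -2048
T_6 = 4·(-2048) = -8192
T_7 = 4·(-8192) = -32768
T_8 = 4·(-32768) = -131072

-131072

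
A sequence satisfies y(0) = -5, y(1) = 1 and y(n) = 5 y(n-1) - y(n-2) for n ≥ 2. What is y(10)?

y(2) = 5(1) - (-5) = 10
y(3) = 5(10) - 1 = 49
y(4) = 5(49) - 10 = 235
y(5) = 5(235) - 49 = 1126
y(6) = 5(1126) - 235 = 5395
y(7) = 5(5395) - 1126 = 25849
y(8) = 5(25849) - 5395 = 123850
y(9) = 5(123850) - 25849 = 593401
y(10) = 5(593401) - 123850 = 2843155

2843155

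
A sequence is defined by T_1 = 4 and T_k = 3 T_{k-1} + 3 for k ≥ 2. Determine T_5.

T_2 = 3(4) + 3 = 15
T_3 = 3(15) + 3 = 48
T_4 = 3(48) + 3 = 147
T_5 = 3(147) + 3 = 444

444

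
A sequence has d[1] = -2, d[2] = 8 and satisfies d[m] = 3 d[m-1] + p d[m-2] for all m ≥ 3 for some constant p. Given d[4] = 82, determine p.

5

d[3] = 24 - 2p
d[4] = 72 + 2p
So 72 + 2p = 82, giving p = 5.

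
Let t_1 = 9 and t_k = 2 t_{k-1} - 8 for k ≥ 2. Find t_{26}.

33554440

The fixed point is -8/(1 - 2) = 8, so t_k - 8 = 2(t_{k-1} - 8).
Hence t_k = 1·2^{k-1} + 8.
t_{26} = 1·2^{25} + 8 = 1·33554432 + 8 = 33554440.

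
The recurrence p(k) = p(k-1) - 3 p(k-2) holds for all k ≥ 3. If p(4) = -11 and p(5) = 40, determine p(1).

Rearranging, p(k-2) = (p(k) - p(k-1)) / -3.
p(3) = (40 - (-11)) / -3 = 51/-3 = -17
p(2) = (-11 - (-17)) / -3 = 6/-3 = -2
p(1) = (-17 - (-2)) / -3 = -15/-3 = 5

5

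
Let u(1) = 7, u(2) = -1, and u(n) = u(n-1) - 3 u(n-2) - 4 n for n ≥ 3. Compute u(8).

u(3) = (-1) - 3(7) - 12 = -34
u(4) = (-34) - 3(-1) - 16 = -47
u(5) = (-47) - 3(-34) - 20 = 35
u(6) = 35 - 3(-47) - 24 = 152
u(7) = 152 - 3(35) - 28 = 19
u(8) = 19 - 3(152) - 32 = -469

-469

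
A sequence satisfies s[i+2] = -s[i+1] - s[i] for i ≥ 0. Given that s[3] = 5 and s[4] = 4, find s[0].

5

Rearranging, s[i-2] = -(s[i] + s[i-1]).
s[2] = -(4 + 5) = -9
s[1] = -(5 + (-9)) = 4
s[0] = -(-9 + 4) = 5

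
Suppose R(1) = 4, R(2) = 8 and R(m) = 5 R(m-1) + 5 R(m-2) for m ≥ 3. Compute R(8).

401000

R(3) = 5(8) + 5(4) = 60
R(4) = 5(60) + 5(8) = 340
R(5) = 5(340) + 5(60) = 2000
R(6) = 5(2000) + 5(340) = 11700
R(7) = 5(11700) + 5(2000) = 68500
R(8) = 5(68500) + 5(11700) = 401000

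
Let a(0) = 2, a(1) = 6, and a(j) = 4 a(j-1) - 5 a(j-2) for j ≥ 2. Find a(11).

a(2) = 4*6 - 5*2 = 14
a(3) = 4*14 - 5*6 = 26
a(4) = 4*26 - 5*14 = 34
a(5) = 4*34 - 5*26 = 6
a(6) = 4*6 - 5*34 = -146
a(7) = 4*(-146) - 5*6 = -614
a(8) = 4*(-614) - 5*(-146) = -1726
a(9) = 4*(-1726) - 5*(-614) = -3834
a(10) = 4*(-3834) - 5*(-1726) = -6706
a(11) = 4*(-6706) - 5*(-3834) = -7654

-7654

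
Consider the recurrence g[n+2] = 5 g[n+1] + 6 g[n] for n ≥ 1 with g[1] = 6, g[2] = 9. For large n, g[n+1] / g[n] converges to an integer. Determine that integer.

6

The characteristic equation is r^2 - 5r - 6 = 0, which factors as (r - 6)(r + 1) = 0.
So the roots are 6 and -1. Since |6| > |-1| and the coefficient of 6^n is non-zero, the ratio tends to 6.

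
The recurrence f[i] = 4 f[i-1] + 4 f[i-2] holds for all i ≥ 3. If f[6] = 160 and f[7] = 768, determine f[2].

Rearranging, f[i-2] = (f[i] - 4 f[i-1]) / 4.
f[5] = (768 - 4·160) / 4 = 128/4 = 32
f[4] = (160 - 4·32) / 4 = 32/4 = 8
f[3] = (32 - 4·8) / 4 = 0/4 = 0
f[2] = (8 - 4·0) / 4 = 8/4 = 2

2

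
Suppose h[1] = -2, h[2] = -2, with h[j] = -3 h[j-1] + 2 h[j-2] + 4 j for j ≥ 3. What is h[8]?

-5830

h[3] = -3·(-2) + 2·(-2) + 12 = 14
h[4] = -3·14 + 2·(-2) + 16 = -30
h[5] = -3·(-30) + 2·14 + 20 = 138
h[6] = -3·138 + 2·(-30) + 24 = -450
h[7] = -3·(-450) + 2·138 + 28 = 1654
h[8] = -3·1654 + 2·(-450) + 32 = -5830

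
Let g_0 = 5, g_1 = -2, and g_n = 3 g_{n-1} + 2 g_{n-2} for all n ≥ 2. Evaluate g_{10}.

g_2 = 3*(-2) + 2*5 = 4
g_3 = 3*4 + 2*(-2) = 8
g_4 = 3*8 + 2*4 = 32
g_5 = 3*32 + 2*8 = 112
g_6 = 3*112 + 2*32 = 400
g_7 = 3*400 + 2*112 = 1424
g_8 = 3*1424 + 2*400 = 5072
g_9 = 3*5072 + 2*1424 = 18064
g_{10} = 3*18064 + 2*5072 = 64336

64336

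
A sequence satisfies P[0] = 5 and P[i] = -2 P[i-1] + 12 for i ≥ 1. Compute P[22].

The fixed point is 12/(1 + 2) = 4, so P[i] - 4 = -2(P[i-1] - 4).
Hence P[i] = 1·(-2)^i + 4.
P[22] = 1·(-2)^{22} + 4 = 1·4194304 + 4 = 4194308.

4194308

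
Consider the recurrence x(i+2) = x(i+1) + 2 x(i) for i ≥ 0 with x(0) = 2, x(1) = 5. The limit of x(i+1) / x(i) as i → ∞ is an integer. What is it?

The characteristic equation is r^2 - r - 2 = 0, which factors as (r - 2)(r + 1) = 0.
So the roots are 2 and -1. Since |2| > |-1| and the coefficient of 2^i is non-zero, the ratio tends to 2.

2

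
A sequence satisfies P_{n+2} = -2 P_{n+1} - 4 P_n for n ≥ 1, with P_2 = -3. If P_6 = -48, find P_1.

3

Let P_1 = y.
P_3 = 6 - 4y
P_4 = 8y
P_5 = -24
P_6 = 48 - 32y
So 48 - 32y = -48, giving y = 3.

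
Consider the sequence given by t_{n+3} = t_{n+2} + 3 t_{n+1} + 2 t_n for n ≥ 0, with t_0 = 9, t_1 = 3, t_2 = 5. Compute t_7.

t_3 = 5 + 3(3) + 2(9) = 32
t_4 = 32 + 3(5) + 2(3) = 53
t_5 = 53 + 3(32) + 2(5) = 159
t_6 = 159 + 3(53) + 2(32) = 382
t_7 = 382 + 3(159) + 2(53) = 965

965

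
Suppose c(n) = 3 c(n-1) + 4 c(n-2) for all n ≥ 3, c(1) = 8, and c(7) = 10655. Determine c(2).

Let c(2) = w.
c(3) = 32 + 3w
c(4) = 96 + 13w
c(5) = 416 + 51w
c(6) = 1632 + 205w
c(7) = 6560 + 819w
So 6560 + 819w = 10655, giving w = 5.

5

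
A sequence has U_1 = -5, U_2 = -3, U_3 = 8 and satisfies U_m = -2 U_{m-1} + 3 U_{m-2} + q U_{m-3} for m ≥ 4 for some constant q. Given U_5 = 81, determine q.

U_4 = -25 - 5q
U_5 = 74 + 7q
So 74 + 7q = 81, giving q = 1.

1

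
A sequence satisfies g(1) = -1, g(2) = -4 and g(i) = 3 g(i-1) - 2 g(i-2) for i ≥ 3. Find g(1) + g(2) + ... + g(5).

-83

g(3) = 3·(-4) - 2·(-1) = -10
g(4) = 3·(-10) - 2·(-4) = -22
g(5) = 3·(-22) - 2·(-10) = -46
Sum = (-1) + (-4) + (-10) + (-22) + (-46) = -83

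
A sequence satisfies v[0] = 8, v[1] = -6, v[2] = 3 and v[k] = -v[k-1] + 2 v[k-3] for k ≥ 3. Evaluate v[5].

v[3] = -3 + 2*8 = 13
v[4] = -13 + 2*(-6) = -25
v[5] = -(-25) + 2*3 = 31

31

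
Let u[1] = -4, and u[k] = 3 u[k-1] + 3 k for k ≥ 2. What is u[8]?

-561

u[2] = 3(-4) + 6 = -6
u[3] = 3(-6) + 9 = -9
u[4] = 3(-9) + 12 = -15
u[5] = 3(-15) + 15 = -30
u[6] = 3(-30) + 18 = -72
u[7] = 3(-72) + 21 = -195
u[8] = 3(-195) + 24 = -561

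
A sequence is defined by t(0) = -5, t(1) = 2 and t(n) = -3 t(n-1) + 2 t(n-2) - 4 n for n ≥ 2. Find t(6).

t(2) = -3(2) + 2(-5) - 8 = -24
t(3) = -3(-24) + 2(2) - 12 = 64
t(4) = -3(64) + 2(-24) - 16 = -256
t(5) = -3(-256) + 2(64) - 20 = 876
t(6) = -3(876) + 2(-256) - 24 = -3164

-3164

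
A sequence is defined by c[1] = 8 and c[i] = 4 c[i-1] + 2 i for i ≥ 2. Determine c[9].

626226

c[2] = 4(8) + 4 = 36
c[3] = 4(36) + 6 = 150
c[4] = 4(150) + 8 = 608
c[5] = 4(608) + 10 = 2442
c[6] = 4(2442) + 12 = 9780
c[7] = 4(9780) + 14 = 39134
c[8] = 4(39134) + 16 = 156552
c[9] = 4(156552) + 18 = 626226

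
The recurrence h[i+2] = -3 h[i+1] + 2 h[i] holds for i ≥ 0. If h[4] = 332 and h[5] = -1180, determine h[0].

8

Rearranging, h[i-2] = (h[i] + 3 h[i-1]) / 2.
h[3] = (-1180 + 3(332)) / 2 = -184/2 = -92
h[2] = (332 + 3(-92)) / 2 = 56/2 = 28
h[1] = (-92 + 3(28)) / 2 = -8/2 = -4
h[0] = (28 + 3(-4)) / 2 = 16/2 = 8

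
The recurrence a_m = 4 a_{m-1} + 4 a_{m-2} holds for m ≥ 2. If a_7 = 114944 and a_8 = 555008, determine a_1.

Rearranging, a_{m-2} = (a_m - 4 a_{m-1}) / 4.
a_6 = (555008 - 4(114944)) / 4 = 95232/4 = 23808
a_5 = (114944 - 4(23808)) / 4 = 19712/4 = 4928
a_4 = (23808 - 4(4928)) / 4 = 4096/4 = 1024
a_3 = (4928 - 4(1024)) / 4 = 832/4 = 208
a_2 = (1024 - 4(208)) / 4 = 192/4 = 48
a_1 = (208 - 4(48)) / 4 = 16/4 = 4

4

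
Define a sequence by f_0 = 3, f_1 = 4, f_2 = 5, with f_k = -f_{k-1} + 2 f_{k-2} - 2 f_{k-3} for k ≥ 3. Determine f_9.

-457

f_3 = -5 + 2(4) - 2(3) = -3
f_4 = -(-3) + 2(5) - 2(4) = 5
f_5 = -5 + 2(-3) - 2(5) = -21
f_6 = -(-21) + 2(5) - 2(-3) = 37
f_7 = -37 + 2(-21) - 2(5) = -89
f_8 = -(-89) + 2(37) - 2(-21) = 205
f_9 = -205 + 2(-89) - 2(37) = -457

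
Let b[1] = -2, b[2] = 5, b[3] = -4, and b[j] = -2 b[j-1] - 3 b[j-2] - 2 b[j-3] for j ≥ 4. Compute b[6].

b[4] = -2*(-4) - 3*5 - 2*(-2) = -3
b[5] = -2*(-3) - 3*(-4) - 2*5 = 8
b[6] = -2*8 - 3*(-3) - 2*(-4) = 1

1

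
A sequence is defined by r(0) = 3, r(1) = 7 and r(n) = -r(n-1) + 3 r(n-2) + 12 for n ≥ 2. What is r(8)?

230

r(2) = -7 + 3*3 + 12 = 14
r(3) = -14 + 3*7 + 12 = 19
r(4) = -19 + 3*14 + 12 = 35
r(5) = -35 + 3*19 + 12 = 34
r(6) = -34 + 3*35 + 12 = 83
r(7) = -83 + 3*34 + 12 = 31
r(8) = -31 + 3*83 + 12 = 230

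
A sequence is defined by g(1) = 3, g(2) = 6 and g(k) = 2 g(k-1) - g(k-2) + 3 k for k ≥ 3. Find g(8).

318

g(3) = 2*6 - 3 + 9 = 18
g(4) = 2*18 - 6 + 12 = 42
g(5) = 2*42 - 18 + 15 = 81
g(6) = 2*81 - 42 + 18 = 138
g(7) = 2*138 - 81 + 21 = 216
g(8) = 2*216 - 138 + 24 = 318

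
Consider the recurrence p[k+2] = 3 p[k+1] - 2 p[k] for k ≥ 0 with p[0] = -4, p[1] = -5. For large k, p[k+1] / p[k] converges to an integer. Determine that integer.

2

The characteristic equation is r^2 - 3r + 2 = 0, which factors as (r - 2)(r - 1) = 0.
So the roots are 2 and 1. Since |2| > |1| and the coefficient of 2^k is non-zero, the ratio tends to 2.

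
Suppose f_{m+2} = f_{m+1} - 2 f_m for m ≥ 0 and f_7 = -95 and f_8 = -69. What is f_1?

Rearranging, f_{m-2} = (f_m - f_{m-1}) / -2.
f_6 = (-69 - (-95)) / -2 = 26/-2 = -13
f_5 = (-95 - (-13)) / -2 = -82/-2 = 41
f_4 = (-13 - 41) / -2 = -54/-2 = 27
f_3 = (41 - 27) / -2 = 14/-2 = -7
f_2 = (27 - (-7)) / -2 = 34/-2 = -17
f_1 = (-7 - (-17)) / -2 = 10/-2 = -5

-5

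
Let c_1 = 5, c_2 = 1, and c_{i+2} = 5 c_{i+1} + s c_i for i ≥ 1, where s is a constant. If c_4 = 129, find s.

c_3 = 5 + 5s
c_4 = 25 + 26s
So 25 + 26s = 129, giving s = 4.

4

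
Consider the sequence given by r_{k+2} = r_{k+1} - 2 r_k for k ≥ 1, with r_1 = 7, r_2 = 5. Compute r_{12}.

269

r_3 = 5 - 2(7) = -9
r_4 = (-9) - 2(5) = -19
r_5 = (-19) - 2(-9) = -1
r_6 = (-1) - 2(-19) = 37
r_7 = 37 - 2(-1) = 39
r_8 = 39 - 2(37) = -35
r_9 = (-35) - 2(39) = -113
r_{10} = (-113) - 2(-35) = -43
r_{11} = (-43) - 2(-113) = 183
r_{12} = 183 - 2(-43) = 269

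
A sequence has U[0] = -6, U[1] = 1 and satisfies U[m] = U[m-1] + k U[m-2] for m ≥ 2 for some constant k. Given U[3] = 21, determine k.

-4

U[2] = 1 - 6k
U[3] = 1 - 5k
So 1 - 5k = 21, giving k = -4.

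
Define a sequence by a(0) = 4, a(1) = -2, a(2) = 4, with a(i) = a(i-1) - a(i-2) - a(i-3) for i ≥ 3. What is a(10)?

a(3) = 4 - (-2) - 4 = 2
a(4) = 2 - 4 - (-2) = 0
a(5) = 0 - 2 - 4 = -6
a(6) = (-6) - 0 - 2 = -8
a(7) = (-8) - (-6) - 0 = -2
a(8) = (-2) - (-8) - (-6) = 12
a(9) = 12 - (-2) - (-8) = 22
a(10) = 22 - 12 - (-2) = 12

12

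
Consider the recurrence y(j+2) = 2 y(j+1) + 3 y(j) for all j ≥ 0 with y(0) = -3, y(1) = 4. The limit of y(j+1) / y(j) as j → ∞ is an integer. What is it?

The characteristic equation is r^2 - 2r - 3 = 0, which factors as (r - 3)(r + 1) = 0.
So the roots are 3 and -1. Since |3| > |-1| and the coefficient of 3^j is non-zero, the ratio tends to 3.

3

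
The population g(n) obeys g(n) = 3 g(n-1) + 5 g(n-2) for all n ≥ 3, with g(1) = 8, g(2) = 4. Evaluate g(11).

4219492

g(3) = 3·4 + 5·8 = 52
g(4) = 3·52 + 5·4 = 176
g(5) = 3·176 + 5·52 = 788
g(6) = 3·788 + 5·176 = 3244
g(7) = 3·3244 + 5·788 = 13672
g(8) = 3·13672 + 5·3244 = 57236
g(9) = 3·57236 + 5·13672 = 240068
g(10) = 3·240068 + 5·57236 = 1006384
g(11) = 3·1006384 + 5·240068 = 4219492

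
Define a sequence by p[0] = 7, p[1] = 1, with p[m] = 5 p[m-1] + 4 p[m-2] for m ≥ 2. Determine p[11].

p[2] = 5*1 + 4*7 = 33
p[3] = 5*33 + 4*1 = 169
p[4] = 5*169 + 4*33 = 977
p[5] = 5*977 + 4*169 = 5561
p[6] = 5*5561 + 4*977 = 31713
p[7] = 5*31713 + 4*5561 = 180809
p[8] = 5*180809 + 4*31713 = 1030897
p[9] = 5*1030897 + 4*180809 = 5877721
p[10] = 5*5877721 + 4*1030897 = 33512193
p[11] = 5*33512193 + 4*5877721 = 191071849

191071849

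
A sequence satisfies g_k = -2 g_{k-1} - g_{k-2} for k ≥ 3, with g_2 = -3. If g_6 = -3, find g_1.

3

Let g_1 = y.
g_3 = 6 - y
g_4 = -9 + 2y
g_5 = 12 - 3y
g_6 = -15 + 4y
So -15 + 4y = -3, giving y = 3.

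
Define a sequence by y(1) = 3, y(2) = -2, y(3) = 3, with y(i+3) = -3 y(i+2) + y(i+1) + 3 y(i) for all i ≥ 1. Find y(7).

y(4) = -3·3 + (-2) + 3·3 = -2
y(5) = -3·(-2) + 3 + 3·(-2) = 3
y(6) = -3·3 + (-2) + 3·3 = -2
y(7) = -3·(-2) + 3 + 3·(-2) = 3

3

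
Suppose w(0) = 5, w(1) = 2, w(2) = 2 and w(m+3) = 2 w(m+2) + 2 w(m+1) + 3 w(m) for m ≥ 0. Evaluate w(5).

w(3) = 2*2 + 2*2 + 3*5 = 23
w(4) = 2*23 + 2*2 + 3*2 = 56
w(5) = 2*56 + 2*23 + 3*2 = 164

164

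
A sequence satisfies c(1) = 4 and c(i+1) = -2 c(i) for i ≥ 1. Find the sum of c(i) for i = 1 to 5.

44

c(2) = -2(4) = -8
c(3) = -2(-8) = 16
c(4) = -2(16) = -32
c(5) = -2(-32) = 64
Sum = 4 + (-8) + 16 + (-32) + 64 = 44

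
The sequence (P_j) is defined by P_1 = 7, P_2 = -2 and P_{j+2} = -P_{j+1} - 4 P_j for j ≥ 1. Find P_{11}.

P_3 = -(-2) - 4(7) = -26
P_4 = -(-26) - 4(-2) = 34
P_5 = -34 - 4(-26) = 70
P_6 = -70 - 4(34) = -206
P_7 = -(-206) - 4(70) = -74
P_8 = -(-74) - 4(-206) = 898
P_9 = -898 - 4(-74) = -602
P_{10} = -(-602) - 4(898) = -2990
P_{11} = -(-2990) - 4(-602) = 5398

5398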